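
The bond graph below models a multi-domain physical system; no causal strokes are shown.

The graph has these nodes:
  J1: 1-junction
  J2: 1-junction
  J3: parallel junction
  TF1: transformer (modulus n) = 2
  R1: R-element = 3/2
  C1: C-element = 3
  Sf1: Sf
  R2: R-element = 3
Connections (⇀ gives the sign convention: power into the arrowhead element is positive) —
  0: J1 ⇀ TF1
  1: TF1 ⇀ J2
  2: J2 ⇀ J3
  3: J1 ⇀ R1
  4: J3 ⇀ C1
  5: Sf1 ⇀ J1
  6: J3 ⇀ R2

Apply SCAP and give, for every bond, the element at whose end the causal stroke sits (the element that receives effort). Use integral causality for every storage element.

#5 stroke at Sf1  (Sf1: flow source, stroke at near end)
#0 stroke at J1  (common-f at J1 fixed by 5)
#3 stroke at J1  (1-jn J1 has f-setter on 5)
#1 stroke at TF1  (TF1 one-in-one-out from 0)
#2 stroke at J2  (J2 flow already set via bond 1)
#4 stroke at J3  (C1: C, integral causality)
#6 stroke at R2  (0-jn J3 has e-setter on 4)

bond 0 stroke at J1
bond 1 stroke at TF1
bond 2 stroke at J2
bond 3 stroke at J1
bond 4 stroke at J3
bond 5 stroke at Sf1
bond 6 stroke at R2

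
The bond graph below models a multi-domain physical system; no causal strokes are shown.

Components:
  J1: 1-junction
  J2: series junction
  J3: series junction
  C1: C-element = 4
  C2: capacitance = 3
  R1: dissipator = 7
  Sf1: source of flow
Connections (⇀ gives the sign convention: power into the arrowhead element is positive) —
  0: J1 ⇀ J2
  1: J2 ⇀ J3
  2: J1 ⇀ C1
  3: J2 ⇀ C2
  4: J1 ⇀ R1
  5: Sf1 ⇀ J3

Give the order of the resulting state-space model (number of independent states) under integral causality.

2  (C1, C2 all integral)

bond 5 stroke→Sf1  (Sf1: flow source, stroke at near end)
bond 1 stroke→J3  (common-f at J3 fixed by 5)
bond 0 stroke→J2  (J2: bond 1 brought flow, rest push out)
bond 3 stroke→J2  (common-f at J2 fixed by 1)
bond 2 stroke→J1  (J1: bond 0 brought flow, rest push out)
bond 4 stroke→J1  (J1: bond 0 brought flow, rest push out)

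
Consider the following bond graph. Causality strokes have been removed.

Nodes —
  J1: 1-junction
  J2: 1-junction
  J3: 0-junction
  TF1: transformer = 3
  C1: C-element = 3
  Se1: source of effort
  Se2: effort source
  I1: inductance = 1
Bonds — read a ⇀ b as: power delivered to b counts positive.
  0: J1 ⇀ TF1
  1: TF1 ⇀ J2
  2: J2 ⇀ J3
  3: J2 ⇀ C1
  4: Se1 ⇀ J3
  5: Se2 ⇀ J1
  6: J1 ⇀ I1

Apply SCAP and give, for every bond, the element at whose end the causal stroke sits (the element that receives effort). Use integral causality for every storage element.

#0 stroke at J1
#1 stroke at TF1
#2 stroke at J2
#3 stroke at J2
#4 stroke at J3
#5 stroke at J1
#6 stroke at I1

β4 stroke at J3  (Se1: effort source, stroke at far end)
β5 stroke at J1  (source Se2 imposes e)
β2 stroke at J2  (0-jn J3 has e-setter on 4)
β3 stroke at J2  (C1 outputs effort q/C1)
β1 stroke at TF1  (J2: last free bond brings flow in)
β0 stroke at J1  (TF1: transformer flips bond 1)
β6 stroke at I1  (only one flow-in slot at J1)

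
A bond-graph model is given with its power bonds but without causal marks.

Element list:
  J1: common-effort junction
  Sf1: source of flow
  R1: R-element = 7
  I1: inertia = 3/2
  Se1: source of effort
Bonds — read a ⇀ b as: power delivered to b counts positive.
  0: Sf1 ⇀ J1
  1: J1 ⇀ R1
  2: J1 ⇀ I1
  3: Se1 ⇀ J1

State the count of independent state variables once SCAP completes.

bond 0 stroke at Sf1  (Sf1: flow source, stroke at near end)
bond 3 stroke at J1  (source Se1 imposes e)
bond 1 stroke at R1  (J1 effort already set via bond 3)
bond 2 stroke at I1  (0-jn J1 has e-setter on 3)

1  (I1 all integral)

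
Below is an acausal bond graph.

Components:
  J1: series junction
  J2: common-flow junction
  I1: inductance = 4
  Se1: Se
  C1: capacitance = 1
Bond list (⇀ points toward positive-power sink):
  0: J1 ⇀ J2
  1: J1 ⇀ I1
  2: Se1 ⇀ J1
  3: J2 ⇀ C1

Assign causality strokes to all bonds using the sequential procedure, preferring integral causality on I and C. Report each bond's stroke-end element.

bond 2 stroke→J1  (Se1 (Se) sets effort on bond)
bond 1 stroke→I1  (I1: I, integral causality)
bond 0 stroke→J1  (common-f at J1 fixed by 1)
bond 3 stroke→J2  (J2: bond 0 brought flow, rest push out)

bond 0 stroke→J1
bond 1 stroke→I1
bond 2 stroke→J1
bond 3 stroke→J2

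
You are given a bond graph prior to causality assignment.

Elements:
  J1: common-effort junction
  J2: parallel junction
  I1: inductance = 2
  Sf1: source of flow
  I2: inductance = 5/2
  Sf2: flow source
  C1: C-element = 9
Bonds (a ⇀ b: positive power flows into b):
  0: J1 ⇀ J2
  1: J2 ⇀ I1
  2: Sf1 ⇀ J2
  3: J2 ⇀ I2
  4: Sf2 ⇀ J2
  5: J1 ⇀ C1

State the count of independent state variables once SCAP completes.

3  (C1, I1, I2 all integral)

β2 stroke at Sf1  (source Sf1 imposes f)
β4 stroke at Sf2  (source Sf2 imposes f)
β1 stroke at I1  (I1: I, integral causality)
β3 stroke at I2  (I2: I, integral causality)
β0 stroke at J2  (closing 0-jn rule on J2)
β5 stroke at J1  (J1: last free bond brings effort in)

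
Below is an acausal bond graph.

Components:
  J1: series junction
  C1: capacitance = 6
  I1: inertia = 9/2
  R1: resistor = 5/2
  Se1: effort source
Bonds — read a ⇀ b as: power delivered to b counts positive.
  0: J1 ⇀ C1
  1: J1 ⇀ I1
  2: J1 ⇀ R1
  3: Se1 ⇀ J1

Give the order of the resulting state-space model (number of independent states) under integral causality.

2  (C1, I1 all integral)

b3 stroke at J1  (Se1 (Se) sets effort on bond)
b0 stroke at J1  (prefer integral on C1)
b1 stroke at I1  (I1 integral (f out))
b2 stroke at J1  (J1 flow already set via bond 1)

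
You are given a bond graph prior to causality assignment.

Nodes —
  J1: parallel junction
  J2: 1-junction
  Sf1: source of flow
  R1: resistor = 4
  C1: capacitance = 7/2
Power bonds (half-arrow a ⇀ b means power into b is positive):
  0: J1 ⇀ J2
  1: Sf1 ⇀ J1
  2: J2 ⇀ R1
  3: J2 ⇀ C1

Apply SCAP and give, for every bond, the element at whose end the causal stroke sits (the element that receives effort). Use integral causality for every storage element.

bond 1 stroke at Sf1  (Sf1 fixes flow; stroke at Sf1)
bond 0 stroke at J1  (closing 0-jn rule on J1)
bond 2 stroke at J2  (common-f at J2 fixed by 0)
bond 3 stroke at J2  (common-f at J2 fixed by 0)

#0 →J1
#1 →Sf1
#2 →J2
#3 →J2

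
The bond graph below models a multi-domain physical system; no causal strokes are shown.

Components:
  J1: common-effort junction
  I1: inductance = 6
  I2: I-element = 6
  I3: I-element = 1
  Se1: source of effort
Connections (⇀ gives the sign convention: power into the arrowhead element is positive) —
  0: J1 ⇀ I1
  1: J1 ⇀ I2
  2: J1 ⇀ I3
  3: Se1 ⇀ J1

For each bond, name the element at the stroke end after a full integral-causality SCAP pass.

b0 stroke at I1
b1 stroke at I2
b2 stroke at I3
b3 stroke at J1

b3 |J1  (source Se1 imposes e)
b0 |I1  (common-e at J1 fixed by 3)
b1 |I2  (0-jn J1 has e-setter on 3)
b2 |I3  (0-jn J1 has e-setter on 3)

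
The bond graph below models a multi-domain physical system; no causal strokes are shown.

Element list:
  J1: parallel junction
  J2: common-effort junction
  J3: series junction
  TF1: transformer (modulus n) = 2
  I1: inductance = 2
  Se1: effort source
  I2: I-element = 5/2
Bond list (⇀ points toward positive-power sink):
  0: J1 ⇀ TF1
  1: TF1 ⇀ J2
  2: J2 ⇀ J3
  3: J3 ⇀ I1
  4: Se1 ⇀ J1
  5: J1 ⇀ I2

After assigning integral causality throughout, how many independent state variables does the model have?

b4 |J1  (Se1 fixes effort; stroke away)
b0 |TF1  (0-jn J1 has e-setter on 4)
b5 |I2  (J1: bond 4 brought effort, rest push out)
b1 |J2  (TF1 one-in-one-out from 0)
b2 |J3  (0-jn J2 has e-setter on 1)
b3 |I1  (J3: last free bond brings flow in)

2  (I1, I2 all integral)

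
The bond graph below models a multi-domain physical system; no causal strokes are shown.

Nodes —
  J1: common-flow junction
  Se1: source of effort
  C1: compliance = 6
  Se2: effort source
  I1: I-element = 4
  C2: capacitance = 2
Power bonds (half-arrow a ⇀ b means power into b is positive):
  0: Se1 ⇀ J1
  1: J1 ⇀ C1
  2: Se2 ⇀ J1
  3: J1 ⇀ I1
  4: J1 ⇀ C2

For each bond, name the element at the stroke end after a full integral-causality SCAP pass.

b0 →J1  (Se1: effort source, stroke at far end)
b2 →J1  (Se2: effort source, stroke at far end)
b1 →J1  (C1 integral (e out))
b3 →I1  (I1 integral (f out))
b4 →J1  (1-jn J1 has f-setter on 3)

β0 |J1
β1 |J1
β2 |J1
β3 |I1
β4 |J1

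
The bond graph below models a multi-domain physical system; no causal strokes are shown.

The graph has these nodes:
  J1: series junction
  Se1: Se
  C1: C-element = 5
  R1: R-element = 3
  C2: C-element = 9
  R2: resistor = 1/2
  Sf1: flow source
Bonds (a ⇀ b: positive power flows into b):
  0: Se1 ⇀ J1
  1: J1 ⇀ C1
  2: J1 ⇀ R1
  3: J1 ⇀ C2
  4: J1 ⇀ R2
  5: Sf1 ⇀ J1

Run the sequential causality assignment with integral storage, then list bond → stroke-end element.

b0 stroke→J1
b1 stroke→J1
b2 stroke→J1
b3 stroke→J1
b4 stroke→J1
b5 stroke→Sf1

b0 |J1  (Se1 (Se) sets effort on bond)
b5 |Sf1  (source Sf1 imposes f)
b1 |J1  (J1 flow already set via bond 5)
b2 |J1  (J1 flow already set via bond 5)
b3 |J1  (1-jn J1 has f-setter on 5)
b4 |J1  (1-jn J1 has f-setter on 5)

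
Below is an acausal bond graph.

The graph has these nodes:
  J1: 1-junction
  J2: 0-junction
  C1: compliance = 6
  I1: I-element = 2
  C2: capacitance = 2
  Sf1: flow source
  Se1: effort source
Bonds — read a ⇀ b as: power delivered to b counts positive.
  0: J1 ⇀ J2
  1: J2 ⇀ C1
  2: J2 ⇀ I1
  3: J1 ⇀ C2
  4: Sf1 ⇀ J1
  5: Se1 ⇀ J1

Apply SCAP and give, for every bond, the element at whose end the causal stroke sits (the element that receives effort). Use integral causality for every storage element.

#4 stroke at Sf1  (Sf1: flow source, stroke at near end)
#5 stroke at J1  (Se1 (Se) sets effort on bond)
#0 stroke at J1  (J1 flow already set via bond 4)
#3 stroke at J1  (J1: bond 4 brought flow, rest push out)
#1 stroke at J2  (C1 outputs effort q/C1)
#2 stroke at I1  (J2: bond 1 brought effort, rest push out)

b0 →J1
b1 →J2
b2 →I1
b3 →J1
b4 →Sf1
b5 →J1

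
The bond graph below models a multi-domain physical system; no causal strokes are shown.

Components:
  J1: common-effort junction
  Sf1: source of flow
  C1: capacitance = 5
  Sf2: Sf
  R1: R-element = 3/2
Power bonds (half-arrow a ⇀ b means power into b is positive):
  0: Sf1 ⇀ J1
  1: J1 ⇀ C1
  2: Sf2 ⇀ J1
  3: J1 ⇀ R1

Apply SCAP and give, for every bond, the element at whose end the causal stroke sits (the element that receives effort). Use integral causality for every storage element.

#0 stroke at Sf1
#1 stroke at J1
#2 stroke at Sf2
#3 stroke at R1

#0 stroke→Sf1  (Sf1 fixes flow; stroke at Sf1)
#2 stroke→Sf2  (Sf2: flow source, stroke at near end)
#1 stroke→J1  (C1 integral (e out))
#3 stroke→R1  (common-e at J1 fixed by 1)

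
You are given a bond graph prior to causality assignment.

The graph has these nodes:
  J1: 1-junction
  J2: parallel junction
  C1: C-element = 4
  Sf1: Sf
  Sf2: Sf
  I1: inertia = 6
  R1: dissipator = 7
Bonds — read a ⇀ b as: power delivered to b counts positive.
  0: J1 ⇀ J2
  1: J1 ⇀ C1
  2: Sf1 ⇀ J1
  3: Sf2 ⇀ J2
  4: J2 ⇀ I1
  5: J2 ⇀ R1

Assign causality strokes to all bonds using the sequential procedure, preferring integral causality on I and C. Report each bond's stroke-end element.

b0 →J1
b1 →J1
b2 →Sf1
b3 →Sf2
b4 →I1
b5 →J2

b2 stroke at Sf1  (Sf1 fixes flow; stroke at Sf1)
b3 stroke at Sf2  (Sf2 fixes flow; stroke at Sf2)
b0 stroke at J1  (common-f at J1 fixed by 2)
b1 stroke at J1  (common-f at J1 fixed by 2)
b4 stroke at I1  (I1 outputs flow p/I1)
b5 stroke at J2  (J2: last free bond brings effort in)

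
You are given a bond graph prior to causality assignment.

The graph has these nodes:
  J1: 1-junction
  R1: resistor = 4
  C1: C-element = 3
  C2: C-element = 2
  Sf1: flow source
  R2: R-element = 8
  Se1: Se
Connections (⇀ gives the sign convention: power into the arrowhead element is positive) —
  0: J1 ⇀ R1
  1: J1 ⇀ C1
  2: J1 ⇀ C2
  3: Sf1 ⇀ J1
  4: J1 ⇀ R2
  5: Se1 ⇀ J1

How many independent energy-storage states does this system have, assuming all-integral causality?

2  (C1, C2 all integral)

β3 |Sf1  (source Sf1 imposes f)
β5 |J1  (source Se1 imposes e)
β0 |J1  (1-jn J1 has f-setter on 3)
β1 |J1  (J1: bond 3 brought flow, rest push out)
β2 |J1  (J1: bond 3 brought flow, rest push out)
β4 |J1  (1-jn J1 has f-setter on 3)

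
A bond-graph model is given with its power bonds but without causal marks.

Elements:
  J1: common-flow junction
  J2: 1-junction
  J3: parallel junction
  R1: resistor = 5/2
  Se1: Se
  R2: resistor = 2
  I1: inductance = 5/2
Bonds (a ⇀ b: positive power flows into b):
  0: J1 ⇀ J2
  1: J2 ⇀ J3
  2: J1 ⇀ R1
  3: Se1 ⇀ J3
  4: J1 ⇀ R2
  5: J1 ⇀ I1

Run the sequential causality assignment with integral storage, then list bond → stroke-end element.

β0 |J1
β1 |J2
β2 |J1
β3 |J3
β4 |J1
β5 |I1

bond 3 stroke at J3  (Se1 fixes effort; stroke away)
bond 1 stroke at J2  (0-jn J3 has e-setter on 3)
bond 0 stroke at J1  (J2: last free bond brings flow in)
bond 5 stroke at I1  (I1 outputs flow p/I1)
bond 2 stroke at J1  (common-f at J1 fixed by 5)
bond 4 stroke at J1  (J1 flow already set via bond 5)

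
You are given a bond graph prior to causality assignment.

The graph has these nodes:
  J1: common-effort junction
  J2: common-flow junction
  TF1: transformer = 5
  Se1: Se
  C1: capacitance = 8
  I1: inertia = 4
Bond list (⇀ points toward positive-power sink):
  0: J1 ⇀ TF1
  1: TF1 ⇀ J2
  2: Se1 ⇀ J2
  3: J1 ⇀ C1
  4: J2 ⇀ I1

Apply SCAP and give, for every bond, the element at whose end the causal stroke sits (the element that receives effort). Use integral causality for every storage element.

#2 stroke at J2  (source Se1 imposes e)
#3 stroke at J1  (prefer integral on C1)
#0 stroke at TF1  (J1 effort already set via bond 3)
#1 stroke at J2  (TF TF1: opposite of bond 0)
#4 stroke at I1  (closing 1-jn rule on J2)

bond 0 →TF1
bond 1 →J2
bond 2 →J2
bond 3 →J1
bond 4 →I1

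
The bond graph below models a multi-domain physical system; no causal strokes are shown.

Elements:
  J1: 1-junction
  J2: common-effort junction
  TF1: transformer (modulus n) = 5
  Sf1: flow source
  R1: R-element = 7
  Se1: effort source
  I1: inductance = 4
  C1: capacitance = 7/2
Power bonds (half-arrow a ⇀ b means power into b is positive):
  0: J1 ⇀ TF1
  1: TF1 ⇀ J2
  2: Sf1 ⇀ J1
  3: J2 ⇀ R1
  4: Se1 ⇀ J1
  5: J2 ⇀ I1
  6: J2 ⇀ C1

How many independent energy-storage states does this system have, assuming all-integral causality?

2  (C1, I1 all integral)

β2 stroke at Sf1  (Sf1 (Sf) sets flow on bond)
β4 stroke at J1  (source Se1 imposes e)
β0 stroke at J1  (J1: bond 2 brought flow, rest push out)
β1 stroke at TF1  (through TF1, causality passes straight; one stroke at TF1)
β5 stroke at I1  (I1: I, integral causality)
β6 stroke at J2  (C1: C, integral causality)
β3 stroke at R1  (J2: bond 6 brought effort, rest push out)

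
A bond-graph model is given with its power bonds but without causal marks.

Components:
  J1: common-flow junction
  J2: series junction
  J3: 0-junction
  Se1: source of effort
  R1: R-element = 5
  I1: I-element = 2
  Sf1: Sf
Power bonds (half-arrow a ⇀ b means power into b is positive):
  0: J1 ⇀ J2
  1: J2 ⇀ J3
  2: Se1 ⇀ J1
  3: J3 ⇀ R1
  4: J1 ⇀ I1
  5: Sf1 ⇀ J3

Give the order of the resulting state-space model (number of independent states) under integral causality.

#2 stroke at J1  (Se1: effort source, stroke at far end)
#5 stroke at Sf1  (Sf1: flow source, stroke at near end)
#4 stroke at I1  (I1 outputs flow p/I1)
#0 stroke at J1  (J1 flow already set via bond 4)
#1 stroke at J2  (J2 flow already set via bond 0)
#3 stroke at J3  (closing 0-jn rule on J3)

1  (I1 all integral)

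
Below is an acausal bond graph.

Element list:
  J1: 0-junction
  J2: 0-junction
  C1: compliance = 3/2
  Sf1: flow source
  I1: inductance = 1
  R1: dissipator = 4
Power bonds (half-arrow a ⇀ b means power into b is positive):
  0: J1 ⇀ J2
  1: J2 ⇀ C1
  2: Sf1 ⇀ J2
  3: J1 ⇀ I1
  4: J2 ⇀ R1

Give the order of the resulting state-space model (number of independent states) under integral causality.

b2 stroke→Sf1  (source Sf1 imposes f)
b1 stroke→J2  (C1 outputs effort q/C1)
b0 stroke→J1  (0-jn J2 has e-setter on 1)
b4 stroke→R1  (0-jn J2 has e-setter on 1)
b3 stroke→I1  (J1: bond 0 brought effort, rest push out)

2  (C1, I1 all integral)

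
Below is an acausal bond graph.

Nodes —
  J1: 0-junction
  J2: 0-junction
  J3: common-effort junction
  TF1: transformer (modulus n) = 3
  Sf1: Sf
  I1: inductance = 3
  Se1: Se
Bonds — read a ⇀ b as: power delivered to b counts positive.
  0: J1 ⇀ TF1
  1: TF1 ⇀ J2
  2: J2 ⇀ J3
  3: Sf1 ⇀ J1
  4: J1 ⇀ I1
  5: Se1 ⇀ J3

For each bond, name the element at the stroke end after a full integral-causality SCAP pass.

bond 3 stroke→Sf1  (Sf1: flow source, stroke at near end)
bond 5 stroke→J3  (Se1 fixes effort; stroke away)
bond 2 stroke→J2  (0-jn J3 has e-setter on 5)
bond 1 stroke→TF1  (J2 effort already set via bond 2)
bond 0 stroke→J1  (TF1 one-in-one-out from 1)
bond 4 stroke→I1  (J1 effort already set via bond 0)

β0 →J1
β1 →TF1
β2 →J2
β3 →Sf1
β4 →I1
β5 →J3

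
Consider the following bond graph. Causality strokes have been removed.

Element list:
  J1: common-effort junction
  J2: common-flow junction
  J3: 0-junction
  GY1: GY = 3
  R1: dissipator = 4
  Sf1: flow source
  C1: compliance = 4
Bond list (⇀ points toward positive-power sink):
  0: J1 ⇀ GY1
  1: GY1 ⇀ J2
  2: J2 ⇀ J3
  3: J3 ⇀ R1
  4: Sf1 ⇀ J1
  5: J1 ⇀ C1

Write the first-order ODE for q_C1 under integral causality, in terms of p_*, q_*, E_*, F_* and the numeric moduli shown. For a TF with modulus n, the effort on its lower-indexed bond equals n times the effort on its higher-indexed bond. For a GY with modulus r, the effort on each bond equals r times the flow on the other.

b4 →Sf1  (Sf1 fixes flow; stroke at Sf1)
b5 →J1  (C1 outputs effort q/C1)
b0 →GY1  (common-e at J1 fixed by 5)
b1 →GY1  (GY1: gyrator matches bond 0)
b2 →J2  (common-f at J2 fixed by 1)
b3 →J3  (only one effort-in slot at J3)

dq_C1/dt = F_Sf1 - q_C1/9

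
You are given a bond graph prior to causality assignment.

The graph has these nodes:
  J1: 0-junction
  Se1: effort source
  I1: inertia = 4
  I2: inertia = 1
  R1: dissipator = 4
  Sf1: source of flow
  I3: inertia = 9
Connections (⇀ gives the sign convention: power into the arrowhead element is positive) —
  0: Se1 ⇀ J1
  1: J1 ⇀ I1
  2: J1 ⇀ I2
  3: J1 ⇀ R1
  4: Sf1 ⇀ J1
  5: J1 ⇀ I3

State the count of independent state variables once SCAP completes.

bond 0 stroke at J1  (Se1 (Se) sets effort on bond)
bond 4 stroke at Sf1  (Sf1 (Sf) sets flow on bond)
bond 1 stroke at I1  (common-e at J1 fixed by 0)
bond 2 stroke at I2  (J1 effort already set via bond 0)
bond 3 stroke at R1  (common-e at J1 fixed by 0)
bond 5 stroke at I3  (J1: bond 0 brought effort, rest push out)

3  (I1, I2, I3 all integral)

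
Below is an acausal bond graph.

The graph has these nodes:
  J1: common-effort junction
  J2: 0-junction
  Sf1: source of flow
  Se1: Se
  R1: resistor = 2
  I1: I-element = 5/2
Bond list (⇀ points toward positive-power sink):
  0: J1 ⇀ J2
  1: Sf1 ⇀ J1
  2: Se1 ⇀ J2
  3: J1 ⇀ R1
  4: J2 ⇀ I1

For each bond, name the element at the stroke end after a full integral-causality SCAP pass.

b0 →J1
b1 →Sf1
b2 →J2
b3 →R1
b4 →I1

β1 stroke→Sf1  (Sf1 (Sf) sets flow on bond)
β2 stroke→J2  (Se1: effort source, stroke at far end)
β0 stroke→J1  (common-e at J2 fixed by 2)
β4 stroke→I1  (common-e at J2 fixed by 2)
β3 stroke→R1  (common-e at J1 fixed by 0)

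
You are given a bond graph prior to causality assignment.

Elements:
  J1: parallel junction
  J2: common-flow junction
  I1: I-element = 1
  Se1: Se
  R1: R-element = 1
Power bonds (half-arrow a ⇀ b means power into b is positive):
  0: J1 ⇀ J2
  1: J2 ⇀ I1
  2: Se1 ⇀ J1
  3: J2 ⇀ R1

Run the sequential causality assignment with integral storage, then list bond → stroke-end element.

bond 0 →J2
bond 1 →I1
bond 2 →J1
bond 3 →J2

β2 |J1  (Se1 fixes effort; stroke away)
β0 |J2  (0-jn J1 has e-setter on 2)
β1 |I1  (I1 integral (f out))
β3 |J2  (J2: bond 1 brought flow, rest push out)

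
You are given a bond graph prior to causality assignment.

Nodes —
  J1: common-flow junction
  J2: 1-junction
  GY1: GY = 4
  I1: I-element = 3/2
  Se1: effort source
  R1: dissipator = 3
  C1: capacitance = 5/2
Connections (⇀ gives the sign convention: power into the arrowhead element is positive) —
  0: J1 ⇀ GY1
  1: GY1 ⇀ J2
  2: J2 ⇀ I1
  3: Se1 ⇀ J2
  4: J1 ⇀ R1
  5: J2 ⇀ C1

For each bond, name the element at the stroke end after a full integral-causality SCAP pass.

β0 →J1
β1 →J2
β2 →I1
β3 →J2
β4 →R1
β5 →J2

bond 3 →J2  (source Se1 imposes e)
bond 2 →I1  (prefer integral on I1)
bond 1 →J2  (common-f at J2 fixed by 2)
bond 5 →J2  (1-jn J2 has f-setter on 2)
bond 0 →J1  (GY1: gyrator matches bond 1)
bond 4 →R1  (J1: last free bond brings flow in)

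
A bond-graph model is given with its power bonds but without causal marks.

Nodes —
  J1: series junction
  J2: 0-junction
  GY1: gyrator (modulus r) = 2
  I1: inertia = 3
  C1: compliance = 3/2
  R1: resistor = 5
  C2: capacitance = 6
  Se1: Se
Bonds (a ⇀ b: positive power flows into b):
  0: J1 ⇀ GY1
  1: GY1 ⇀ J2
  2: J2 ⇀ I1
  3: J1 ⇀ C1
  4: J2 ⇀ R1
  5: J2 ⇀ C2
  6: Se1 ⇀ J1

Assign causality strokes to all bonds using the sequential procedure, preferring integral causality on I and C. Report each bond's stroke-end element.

bond 0 |GY1
bond 1 |GY1
bond 2 |I1
bond 3 |J1
bond 4 |R1
bond 5 |J2
bond 6 |J1

b6 stroke→J1  (Se1 fixes effort; stroke away)
b2 stroke→I1  (prefer integral on I1)
b3 stroke→J1  (prefer integral on C1)
b0 stroke→GY1  (closing 1-jn rule on J1)
b1 stroke→GY1  (GY GY1: same side as bond 0)
b5 stroke→J2  (C2 outputs effort q/C2)
b4 stroke→R1  (common-e at J2 fixed by 5)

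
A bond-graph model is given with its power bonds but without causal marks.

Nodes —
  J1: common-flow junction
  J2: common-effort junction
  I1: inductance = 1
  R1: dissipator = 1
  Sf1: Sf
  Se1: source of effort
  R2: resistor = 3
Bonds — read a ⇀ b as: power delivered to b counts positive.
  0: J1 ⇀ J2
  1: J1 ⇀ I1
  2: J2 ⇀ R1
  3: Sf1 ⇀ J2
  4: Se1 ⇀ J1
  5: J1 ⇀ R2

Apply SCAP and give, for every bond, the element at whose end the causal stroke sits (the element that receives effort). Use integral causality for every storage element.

β3 stroke at Sf1  (Sf1: flow source, stroke at near end)
β4 stroke at J1  (Se1 fixes effort; stroke away)
β1 stroke at I1  (I1 outputs flow p/I1)
β0 stroke at J1  (common-f at J1 fixed by 1)
β5 stroke at J1  (1-jn J1 has f-setter on 1)
β2 stroke at J2  (closing 0-jn rule on J2)

β0 →J1
β1 →I1
β2 →J2
β3 →Sf1
β4 →J1
β5 →J1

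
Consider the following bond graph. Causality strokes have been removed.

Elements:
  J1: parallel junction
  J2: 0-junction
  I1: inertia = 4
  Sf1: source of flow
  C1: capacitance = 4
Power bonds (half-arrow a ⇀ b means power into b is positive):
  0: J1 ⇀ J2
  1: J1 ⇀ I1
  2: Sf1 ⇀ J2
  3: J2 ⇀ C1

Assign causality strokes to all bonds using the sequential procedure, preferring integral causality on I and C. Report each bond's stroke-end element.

β0 |J1
β1 |I1
β2 |Sf1
β3 |J2

bond 2 stroke at Sf1  (Sf1 fixes flow; stroke at Sf1)
bond 1 stroke at I1  (I1 outputs flow p/I1)
bond 0 stroke at J1  (only one effort-in slot at J1)
bond 3 stroke at J2  (J2 needs exactly one e-in)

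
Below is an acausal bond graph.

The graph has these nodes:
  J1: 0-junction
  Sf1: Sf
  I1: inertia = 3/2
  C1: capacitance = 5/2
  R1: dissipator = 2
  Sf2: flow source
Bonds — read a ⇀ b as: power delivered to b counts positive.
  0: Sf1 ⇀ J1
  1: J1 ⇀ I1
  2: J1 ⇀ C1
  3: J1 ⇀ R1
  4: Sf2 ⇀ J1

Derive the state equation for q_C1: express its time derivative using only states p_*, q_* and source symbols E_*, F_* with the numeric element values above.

dq_C1/dt = F_Sf1 + F_Sf2 - 2*p_I1/3 - q_C1/5

b0 →Sf1  (source Sf1 imposes f)
b4 →Sf2  (Sf2: flow source, stroke at near end)
b1 →I1  (prefer integral on I1)
b2 →J1  (prefer integral on C1)
b3 →R1  (J1: bond 2 brought effort, rest push out)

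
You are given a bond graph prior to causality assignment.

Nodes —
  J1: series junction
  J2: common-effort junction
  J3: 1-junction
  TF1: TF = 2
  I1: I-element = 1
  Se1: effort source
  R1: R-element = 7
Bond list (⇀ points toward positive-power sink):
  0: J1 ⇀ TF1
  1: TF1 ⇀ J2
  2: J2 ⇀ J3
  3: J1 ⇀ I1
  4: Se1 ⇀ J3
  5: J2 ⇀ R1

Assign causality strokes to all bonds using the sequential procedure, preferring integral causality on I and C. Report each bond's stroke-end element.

bond 0 |J1
bond 1 |TF1
bond 2 |J2
bond 3 |I1
bond 4 |J3
bond 5 |R1

b4 →J3  (Se1 (Se) sets effort on bond)
b2 →J2  (only one flow-in slot at J3)
b1 →TF1  (0-jn J2 has e-setter on 2)
b5 →R1  (0-jn J2 has e-setter on 2)
b0 →J1  (through TF1, causality passes straight; one stroke at TF1)
b3 →I1  (only one flow-in slot at J1)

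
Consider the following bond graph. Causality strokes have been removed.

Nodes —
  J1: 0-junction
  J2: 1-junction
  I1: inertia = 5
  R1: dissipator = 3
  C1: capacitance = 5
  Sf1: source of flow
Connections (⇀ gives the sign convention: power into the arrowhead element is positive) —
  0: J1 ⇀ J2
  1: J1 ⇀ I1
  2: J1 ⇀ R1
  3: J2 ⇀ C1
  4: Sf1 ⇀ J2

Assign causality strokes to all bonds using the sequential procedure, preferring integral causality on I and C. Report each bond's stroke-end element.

β0 stroke→J2
β1 stroke→I1
β2 stroke→J1
β3 stroke→J2
β4 stroke→Sf1

b4 stroke→Sf1  (source Sf1 imposes f)
b0 stroke→J2  (J2: bond 4 brought flow, rest push out)
b3 stroke→J2  (J2 flow already set via bond 4)
b1 stroke→I1  (I1: I, integral causality)
b2 stroke→J1  (only one effort-in slot at J1)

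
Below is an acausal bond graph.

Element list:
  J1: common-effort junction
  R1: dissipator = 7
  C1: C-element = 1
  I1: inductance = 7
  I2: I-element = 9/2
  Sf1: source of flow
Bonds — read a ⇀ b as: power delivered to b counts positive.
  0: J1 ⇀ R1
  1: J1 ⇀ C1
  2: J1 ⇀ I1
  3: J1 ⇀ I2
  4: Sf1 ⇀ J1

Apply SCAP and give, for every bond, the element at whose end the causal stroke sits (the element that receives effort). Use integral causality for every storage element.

bond 4 |Sf1  (Sf1 (Sf) sets flow on bond)
bond 1 |J1  (prefer integral on C1)
bond 0 |R1  (J1 effort already set via bond 1)
bond 2 |I1  (J1 effort already set via bond 1)
bond 3 |I2  (common-e at J1 fixed by 1)

bond 0 →R1
bond 1 →J1
bond 2 →I1
bond 3 →I2
bond 4 →Sf1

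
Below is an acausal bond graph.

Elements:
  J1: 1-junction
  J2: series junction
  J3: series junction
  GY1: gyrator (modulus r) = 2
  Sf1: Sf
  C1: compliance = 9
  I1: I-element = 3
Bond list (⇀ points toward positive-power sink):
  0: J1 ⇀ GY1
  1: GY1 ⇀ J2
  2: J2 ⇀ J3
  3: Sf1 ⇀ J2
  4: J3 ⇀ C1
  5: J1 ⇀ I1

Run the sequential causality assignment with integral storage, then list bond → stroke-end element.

b3 stroke at Sf1  (Sf1 fixes flow; stroke at Sf1)
b1 stroke at J2  (J2: bond 3 brought flow, rest push out)
b2 stroke at J2  (1-jn J2 has f-setter on 3)
b4 stroke at J3  (J3: bond 2 brought flow, rest push out)
b0 stroke at J1  (GY GY1: same side as bond 1)
b5 stroke at I1  (J1 needs exactly one f-in)

#0 stroke at J1
#1 stroke at J2
#2 stroke at J2
#3 stroke at Sf1
#4 stroke at J3
#5 stroke at I1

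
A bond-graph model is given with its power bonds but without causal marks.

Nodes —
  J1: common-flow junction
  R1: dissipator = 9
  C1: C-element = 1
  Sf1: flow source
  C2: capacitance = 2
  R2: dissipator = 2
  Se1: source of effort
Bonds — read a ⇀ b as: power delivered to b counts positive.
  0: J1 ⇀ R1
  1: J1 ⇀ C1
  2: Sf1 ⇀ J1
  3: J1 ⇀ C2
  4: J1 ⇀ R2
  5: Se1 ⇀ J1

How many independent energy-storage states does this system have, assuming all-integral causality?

2  (C1, C2 all integral)

β2 →Sf1  (Sf1 fixes flow; stroke at Sf1)
β5 →J1  (Se1 fixes effort; stroke away)
β0 →J1  (J1 flow already set via bond 2)
β1 →J1  (1-jn J1 has f-setter on 2)
β3 →J1  (1-jn J1 has f-setter on 2)
β4 →J1  (J1 flow already set via bond 2)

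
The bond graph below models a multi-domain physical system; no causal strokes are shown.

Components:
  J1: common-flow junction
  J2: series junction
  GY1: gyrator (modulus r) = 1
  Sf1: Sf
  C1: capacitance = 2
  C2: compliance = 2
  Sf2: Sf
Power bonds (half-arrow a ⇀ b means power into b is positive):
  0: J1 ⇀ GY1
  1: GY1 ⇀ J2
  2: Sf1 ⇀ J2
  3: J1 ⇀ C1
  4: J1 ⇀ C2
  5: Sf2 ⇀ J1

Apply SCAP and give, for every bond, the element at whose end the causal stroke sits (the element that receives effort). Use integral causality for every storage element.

#0 stroke at J1
#1 stroke at J2
#2 stroke at Sf1
#3 stroke at J1
#4 stroke at J1
#5 stroke at Sf2

bond 2 →Sf1  (source Sf1 imposes f)
bond 5 →Sf2  (Sf2 (Sf) sets flow on bond)
bond 0 →J1  (common-f at J1 fixed by 5)
bond 3 →J1  (common-f at J1 fixed by 5)
bond 4 →J1  (J1: bond 5 brought flow, rest push out)
bond 1 →J2  (common-f at J2 fixed by 2)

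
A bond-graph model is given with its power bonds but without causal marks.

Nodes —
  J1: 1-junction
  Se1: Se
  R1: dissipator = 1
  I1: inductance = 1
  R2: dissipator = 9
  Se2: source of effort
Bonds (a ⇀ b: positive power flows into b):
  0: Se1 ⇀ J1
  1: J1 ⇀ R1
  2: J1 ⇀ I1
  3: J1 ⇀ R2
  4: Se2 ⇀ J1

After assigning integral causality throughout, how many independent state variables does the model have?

1  (I1 all integral)

bond 0 →J1  (Se1: effort source, stroke at far end)
bond 4 →J1  (Se2 fixes effort; stroke away)
bond 2 →I1  (I1 outputs flow p/I1)
bond 1 →J1  (J1 flow already set via bond 2)
bond 3 →J1  (J1 flow already set via bond 2)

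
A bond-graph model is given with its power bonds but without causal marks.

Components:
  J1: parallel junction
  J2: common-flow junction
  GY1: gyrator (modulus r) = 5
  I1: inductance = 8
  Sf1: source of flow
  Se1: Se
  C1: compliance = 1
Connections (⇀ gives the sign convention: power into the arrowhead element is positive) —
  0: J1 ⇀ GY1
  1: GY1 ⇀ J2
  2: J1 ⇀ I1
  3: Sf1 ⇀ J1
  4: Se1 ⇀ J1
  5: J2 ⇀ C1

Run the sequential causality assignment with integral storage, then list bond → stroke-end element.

bond 0 stroke→GY1
bond 1 stroke→GY1
bond 2 stroke→I1
bond 3 stroke→Sf1
bond 4 stroke→J1
bond 5 stroke→J2

#3 stroke at Sf1  (Sf1 fixes flow; stroke at Sf1)
#4 stroke at J1  (Se1: effort source, stroke at far end)
#0 stroke at GY1  (common-e at J1 fixed by 4)
#2 stroke at I1  (common-e at J1 fixed by 4)
#1 stroke at GY1  (GY1 both-in/both-out from 0)
#5 stroke at J2  (common-f at J2 fixed by 1)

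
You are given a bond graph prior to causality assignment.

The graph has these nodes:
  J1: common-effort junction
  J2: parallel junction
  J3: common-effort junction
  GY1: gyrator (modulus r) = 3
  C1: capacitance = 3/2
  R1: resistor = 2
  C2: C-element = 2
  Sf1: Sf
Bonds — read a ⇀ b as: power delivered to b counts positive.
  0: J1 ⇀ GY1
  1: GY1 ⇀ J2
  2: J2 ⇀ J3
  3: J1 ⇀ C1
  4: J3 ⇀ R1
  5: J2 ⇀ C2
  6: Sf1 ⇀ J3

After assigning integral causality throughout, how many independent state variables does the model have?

2  (C1, C2 all integral)

β6 stroke at Sf1  (Sf1 fixes flow; stroke at Sf1)
β3 stroke at J1  (C1 integral (e out))
β0 stroke at GY1  (common-e at J1 fixed by 3)
β1 stroke at GY1  (GY1: gyrator matches bond 0)
β5 stroke at J2  (C2 integral (e out))
β2 stroke at J3  (J2 effort already set via bond 5)
β4 stroke at R1  (0-jn J3 has e-setter on 2)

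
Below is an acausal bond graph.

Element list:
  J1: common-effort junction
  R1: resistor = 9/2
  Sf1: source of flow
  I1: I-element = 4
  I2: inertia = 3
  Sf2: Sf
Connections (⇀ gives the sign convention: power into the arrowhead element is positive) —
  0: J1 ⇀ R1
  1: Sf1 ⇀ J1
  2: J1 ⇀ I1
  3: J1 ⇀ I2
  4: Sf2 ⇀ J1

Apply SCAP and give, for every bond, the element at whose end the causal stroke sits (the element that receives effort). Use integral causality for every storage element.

bond 0 stroke→J1
bond 1 stroke→Sf1
bond 2 stroke→I1
bond 3 stroke→I2
bond 4 stroke→Sf2

β1 stroke at Sf1  (Sf1: flow source, stroke at near end)
β4 stroke at Sf2  (source Sf2 imposes f)
β2 stroke at I1  (I1 integral (f out))
β3 stroke at I2  (I2: I, integral causality)
β0 stroke at J1  (closing 0-jn rule on J1)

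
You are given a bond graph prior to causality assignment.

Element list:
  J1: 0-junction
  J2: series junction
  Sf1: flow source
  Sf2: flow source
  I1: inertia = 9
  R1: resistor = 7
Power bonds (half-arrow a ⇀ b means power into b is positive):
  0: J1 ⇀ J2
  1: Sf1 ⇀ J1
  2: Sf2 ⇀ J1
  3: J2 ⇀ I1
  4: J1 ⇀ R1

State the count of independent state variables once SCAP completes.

1  (I1 all integral)

b1 stroke→Sf1  (Sf1 (Sf) sets flow on bond)
b2 stroke→Sf2  (Sf2 (Sf) sets flow on bond)
b3 stroke→I1  (prefer integral on I1)
b0 stroke→J2  (J2: bond 3 brought flow, rest push out)
b4 stroke→J1  (J1: last free bond brings effort in)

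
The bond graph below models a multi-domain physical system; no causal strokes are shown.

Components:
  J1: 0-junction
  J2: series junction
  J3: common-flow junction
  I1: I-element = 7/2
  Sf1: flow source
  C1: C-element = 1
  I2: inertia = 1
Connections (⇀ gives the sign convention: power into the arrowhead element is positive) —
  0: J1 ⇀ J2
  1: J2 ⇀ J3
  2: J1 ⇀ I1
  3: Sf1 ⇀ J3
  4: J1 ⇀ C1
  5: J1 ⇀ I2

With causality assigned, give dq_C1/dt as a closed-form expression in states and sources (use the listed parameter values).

β3 →Sf1  (Sf1 (Sf) sets flow on bond)
β1 →J3  (1-jn J3 has f-setter on 3)
β0 →J2  (1-jn J2 has f-setter on 1)
β2 →I1  (I1: I, integral causality)
β4 →J1  (C1 integral (e out))
β5 →I2  (J1: bond 4 brought effort, rest push out)

dq_C1/dt = -F_Sf1 - 2*p_I1/7 - p_I2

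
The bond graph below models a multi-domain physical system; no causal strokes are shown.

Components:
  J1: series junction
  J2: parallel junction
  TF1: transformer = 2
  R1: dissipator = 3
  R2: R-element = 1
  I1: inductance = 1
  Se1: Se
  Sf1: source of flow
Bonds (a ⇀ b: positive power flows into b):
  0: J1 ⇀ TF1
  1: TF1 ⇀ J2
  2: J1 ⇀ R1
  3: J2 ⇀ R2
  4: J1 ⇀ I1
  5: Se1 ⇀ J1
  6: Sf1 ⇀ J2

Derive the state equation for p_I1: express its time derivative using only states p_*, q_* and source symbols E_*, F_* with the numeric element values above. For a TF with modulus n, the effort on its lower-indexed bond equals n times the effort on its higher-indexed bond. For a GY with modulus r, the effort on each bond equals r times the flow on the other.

bond 5 |J1  (source Se1 imposes e)
bond 6 |Sf1  (source Sf1 imposes f)
bond 4 |I1  (I1: I, integral causality)
bond 0 |J1  (common-f at J1 fixed by 4)
bond 2 |J1  (J1: bond 4 brought flow, rest push out)
bond 1 |TF1  (TF1: transformer flips bond 0)
bond 3 |J2  (closing 0-jn rule on J2)

dp_I1/dt = E_Se1 - 2*F_Sf1 - 7*p_I1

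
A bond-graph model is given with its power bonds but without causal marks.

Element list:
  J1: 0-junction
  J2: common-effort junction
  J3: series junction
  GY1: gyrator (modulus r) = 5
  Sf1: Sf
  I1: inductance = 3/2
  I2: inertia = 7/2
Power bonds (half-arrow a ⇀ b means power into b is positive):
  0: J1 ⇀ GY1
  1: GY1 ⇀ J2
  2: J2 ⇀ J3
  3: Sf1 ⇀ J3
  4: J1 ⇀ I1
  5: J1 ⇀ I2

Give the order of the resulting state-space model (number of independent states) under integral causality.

2  (I1, I2 all integral)

b3 stroke at Sf1  (Sf1 (Sf) sets flow on bond)
b2 stroke at J3  (J3 flow already set via bond 3)
b1 stroke at J2  (closing 0-jn rule on J2)
b0 stroke at J1  (GY GY1: same side as bond 1)
b4 stroke at I1  (J1: bond 0 brought effort, rest push out)
b5 stroke at I2  (0-jn J1 has e-setter on 0)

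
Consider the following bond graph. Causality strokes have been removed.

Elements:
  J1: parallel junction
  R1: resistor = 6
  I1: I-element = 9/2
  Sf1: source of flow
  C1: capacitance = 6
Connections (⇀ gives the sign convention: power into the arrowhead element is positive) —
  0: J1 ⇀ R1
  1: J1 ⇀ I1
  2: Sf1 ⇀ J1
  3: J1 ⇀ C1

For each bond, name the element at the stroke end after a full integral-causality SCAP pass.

bond 0 stroke→R1
bond 1 stroke→I1
bond 2 stroke→Sf1
bond 3 stroke→J1

b2 stroke→Sf1  (Sf1: flow source, stroke at near end)
b1 stroke→I1  (prefer integral on I1)
b3 stroke→J1  (C1 outputs effort q/C1)
b0 stroke→R1  (J1: bond 3 brought effort, rest push out)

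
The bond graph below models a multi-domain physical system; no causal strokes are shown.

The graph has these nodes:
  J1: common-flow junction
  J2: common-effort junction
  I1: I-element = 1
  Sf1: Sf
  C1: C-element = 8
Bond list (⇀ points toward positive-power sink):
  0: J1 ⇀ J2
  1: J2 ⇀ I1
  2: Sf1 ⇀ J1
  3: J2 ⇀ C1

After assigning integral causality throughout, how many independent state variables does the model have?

2  (C1, I1 all integral)

β2 stroke→Sf1  (Sf1 (Sf) sets flow on bond)
β0 stroke→J1  (J1 flow already set via bond 2)
β1 stroke→I1  (I1 outputs flow p/I1)
β3 stroke→J2  (only one effort-in slot at J2)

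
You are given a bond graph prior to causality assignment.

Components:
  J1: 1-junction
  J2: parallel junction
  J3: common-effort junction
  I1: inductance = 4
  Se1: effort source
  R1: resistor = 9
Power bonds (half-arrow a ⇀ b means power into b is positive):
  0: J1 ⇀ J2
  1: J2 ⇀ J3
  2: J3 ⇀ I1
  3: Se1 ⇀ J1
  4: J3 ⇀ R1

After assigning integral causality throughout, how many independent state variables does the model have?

b3 stroke at J1  (source Se1 imposes e)
b0 stroke at J2  (J1: last free bond brings flow in)
b1 stroke at J3  (common-e at J2 fixed by 0)
b2 stroke at I1  (0-jn J3 has e-setter on 1)
b4 stroke at R1  (common-e at J3 fixed by 1)

1  (I1 all integral)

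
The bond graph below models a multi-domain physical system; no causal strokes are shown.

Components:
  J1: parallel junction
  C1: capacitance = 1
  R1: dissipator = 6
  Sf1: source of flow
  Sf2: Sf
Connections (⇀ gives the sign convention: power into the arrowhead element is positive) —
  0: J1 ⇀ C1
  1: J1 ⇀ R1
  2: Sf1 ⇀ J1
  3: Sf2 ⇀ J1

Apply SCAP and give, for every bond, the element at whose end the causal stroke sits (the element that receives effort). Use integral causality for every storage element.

β2 stroke→Sf1  (source Sf1 imposes f)
β3 stroke→Sf2  (Sf2 fixes flow; stroke at Sf2)
β0 stroke→J1  (C1 outputs effort q/C1)
β1 stroke→R1  (J1: bond 0 brought effort, rest push out)

β0 |J1
β1 |R1
β2 |Sf1
β3 |Sf2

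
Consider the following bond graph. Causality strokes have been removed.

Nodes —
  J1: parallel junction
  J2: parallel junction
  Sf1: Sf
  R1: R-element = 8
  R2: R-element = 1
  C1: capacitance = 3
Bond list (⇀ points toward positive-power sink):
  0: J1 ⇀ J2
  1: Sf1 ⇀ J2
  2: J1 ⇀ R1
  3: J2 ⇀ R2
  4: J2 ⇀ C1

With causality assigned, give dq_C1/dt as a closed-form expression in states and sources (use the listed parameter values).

dq_C1/dt = F_Sf1 - 3*q_C1/8

bond 1 →Sf1  (Sf1 fixes flow; stroke at Sf1)
bond 4 →J2  (C1: C, integral causality)
bond 0 →J1  (J2 effort already set via bond 4)
bond 3 →R2  (J2: bond 4 brought effort, rest push out)
bond 2 →R1  (J1: bond 0 brought effort, rest push out)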